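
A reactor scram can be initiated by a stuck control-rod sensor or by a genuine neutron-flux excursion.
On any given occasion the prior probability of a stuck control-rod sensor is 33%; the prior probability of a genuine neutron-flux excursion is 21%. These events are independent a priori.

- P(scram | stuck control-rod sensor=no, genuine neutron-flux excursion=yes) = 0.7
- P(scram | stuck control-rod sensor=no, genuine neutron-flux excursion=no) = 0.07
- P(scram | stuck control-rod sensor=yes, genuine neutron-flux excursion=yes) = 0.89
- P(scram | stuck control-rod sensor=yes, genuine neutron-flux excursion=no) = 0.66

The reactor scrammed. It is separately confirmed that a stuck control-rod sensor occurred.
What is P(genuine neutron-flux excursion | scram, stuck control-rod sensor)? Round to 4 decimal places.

P(scram | stuck control-rod sensor) = 0.66*0.79 + 0.89*0.21 = 0.521400 + 0.186900 = 0.708300
Of this, 0.186900 comes from 0.89*0.21 (the genuine neutron-flux excursion=true cases).
So P(genuine neutron-flux excursion | scram, stuck control-rod sensor) = 0.186900/0.708300 ≈ 0.2639.

P(genuine neutron-flux excursion | scram, stuck control-rod sensor) ≈ 0.2639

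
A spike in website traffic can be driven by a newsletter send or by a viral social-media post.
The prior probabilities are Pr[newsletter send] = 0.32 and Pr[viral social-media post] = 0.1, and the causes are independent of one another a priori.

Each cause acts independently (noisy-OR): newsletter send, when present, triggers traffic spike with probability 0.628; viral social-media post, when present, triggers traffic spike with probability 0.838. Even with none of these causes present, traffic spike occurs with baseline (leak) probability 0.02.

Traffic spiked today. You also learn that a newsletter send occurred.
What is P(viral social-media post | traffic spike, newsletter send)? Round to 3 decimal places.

P(viral social-media post | traffic spike, newsletter send) ≈ 0.141

Under noisy-OR, P(traffic spike | causes) = 1 − (1−0.02)·∏(1−qᵢ) over the active causes.
For the numerator, keep only viral social-media post=true terms: 0.940941*0.1 = 0.094094
Normalizer over all consistent configurations: 0.63544*0.9 + 0.940941*0.1 = 0.665990
Posterior = 0.094094 / 0.665990 ≈ 0.141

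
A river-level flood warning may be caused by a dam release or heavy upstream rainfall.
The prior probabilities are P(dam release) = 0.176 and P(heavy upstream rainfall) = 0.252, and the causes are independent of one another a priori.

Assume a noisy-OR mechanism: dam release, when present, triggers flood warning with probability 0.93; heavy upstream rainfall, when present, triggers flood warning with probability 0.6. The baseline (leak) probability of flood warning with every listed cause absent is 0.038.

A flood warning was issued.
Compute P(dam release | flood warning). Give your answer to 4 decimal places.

Under noisy-OR, P(flood warning | causes) = 1 − (1−0.038)·∏(1−qᵢ) over the active causes.
For the numerator, keep only dam release=true terms: 0.122783 + 0.043157 = 0.165940
Denominator P(flood warning): 0.038×0.824×0.748 + 0.6152×0.824×0.252 + 0.93266×0.176×0.748 + 0.973064×0.176×0.252 = 0.317106
P(dam release | flood warning) = 0.165940/0.317106 ≈ 0.5233

P(dam release | flood warning) ≈ 0.5233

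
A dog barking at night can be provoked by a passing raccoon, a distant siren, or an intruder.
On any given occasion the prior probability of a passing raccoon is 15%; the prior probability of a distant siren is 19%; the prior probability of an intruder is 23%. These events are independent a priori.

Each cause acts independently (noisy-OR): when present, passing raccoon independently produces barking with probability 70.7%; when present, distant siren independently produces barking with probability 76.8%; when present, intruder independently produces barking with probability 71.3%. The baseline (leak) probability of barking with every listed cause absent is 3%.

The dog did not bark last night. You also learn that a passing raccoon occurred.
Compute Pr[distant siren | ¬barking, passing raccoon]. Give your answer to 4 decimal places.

Pr[distant siren | ¬barking, passing raccoon] ≈ 0.0516

Under noisy-OR, P(barking | causes) = 1 − (1−0.03)·∏(1−qᵢ) over the active causes.
Enumerate the 4 (distant siren, intruder) configurations and weight by the priors:
  P(¬barking | passing raccoon) = 0.28421*0.81*0.77 + 0.081568*0.81*0.23 + 0.065937*0.19*0.77 + 0.018924*0.19*0.23
        = 0.177262 + 0.015196 + 0.009647 + 0.000827 = 0.202932
The terms with distant siren present sum to 0.010474, so
  P(distant siren | ¬barking, passing raccoon) = 0.010474 / 0.202932 ≈ 0.0516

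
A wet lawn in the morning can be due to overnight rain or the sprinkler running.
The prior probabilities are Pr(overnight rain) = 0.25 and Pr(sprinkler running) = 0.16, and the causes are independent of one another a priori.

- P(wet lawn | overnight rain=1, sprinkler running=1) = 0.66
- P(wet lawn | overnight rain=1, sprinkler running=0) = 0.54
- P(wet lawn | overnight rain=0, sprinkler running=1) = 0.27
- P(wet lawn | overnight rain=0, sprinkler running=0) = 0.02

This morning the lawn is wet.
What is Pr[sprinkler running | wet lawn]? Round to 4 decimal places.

Enumerate the 4 (overnight rain, sprinkler running) configurations and weight by the priors:
  P(wet lawn) = 0.02×0.75×0.84 + 0.27×0.75×0.16 + 0.54×0.25×0.84 + 0.66×0.25×0.16
        = 0.012600 + 0.032400 + 0.113400 + 0.026400 = 0.184800
Keeping only the sprinkler running-present terms gives 0.058800, so
  P(sprinkler running | wet lawn) = 0.058800 / 0.184800 ≈ 0.3182

Pr[sprinkler running | wet lawn] ≈ 0.3182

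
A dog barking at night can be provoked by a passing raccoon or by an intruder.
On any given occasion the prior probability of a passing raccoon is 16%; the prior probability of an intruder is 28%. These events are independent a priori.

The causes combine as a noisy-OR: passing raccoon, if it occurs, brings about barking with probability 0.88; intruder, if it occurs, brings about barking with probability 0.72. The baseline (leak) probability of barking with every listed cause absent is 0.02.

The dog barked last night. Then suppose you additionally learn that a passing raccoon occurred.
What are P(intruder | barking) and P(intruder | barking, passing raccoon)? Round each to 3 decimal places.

Under noisy-OR, P(barking | causes) = 1 − (1−0.02)·∏(1−qᵢ) over the active causes.
Enumerate the 4 (passing raccoon, intruder) configurations and weight by the priors:
  P(barking) = 0.02*0.84*0.72 + 0.7256*0.84*0.28 + 0.8824*0.16*0.72 + 0.967072*0.16*0.28
        = 0.012096 + 0.170661 + 0.101652 + 0.043325 = 0.327734
Configurations with intruder contribute 0.213986, so
  P(intruder | barking) = 0.213986 / 0.327734 ≈ 0.653

With the extra evidence:
Weight on intruder=true, given the evidence: 0.967072·0.28 = 0.270780
Denominator P(barking | passing raccoon): 0.8824·0.72 + 0.967072·0.28 = 0.906108
Posterior = 0.270780 / 0.906108 ≈ 0.299
The drop from 0.653 to 0.299 is the explaining-away (discounting) effect.

P(intruder | barking) ≈ 0.653; P(intruder | barking, passing raccoon) ≈ 0.299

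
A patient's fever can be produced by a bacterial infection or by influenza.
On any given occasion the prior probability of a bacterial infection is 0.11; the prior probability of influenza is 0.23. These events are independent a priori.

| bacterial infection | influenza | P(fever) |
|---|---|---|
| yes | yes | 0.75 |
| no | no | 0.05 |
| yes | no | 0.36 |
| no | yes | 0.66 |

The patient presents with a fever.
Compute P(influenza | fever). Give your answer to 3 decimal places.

Numerator (weight on configurations with influenza): 0.135102 + 0.018975 = 0.154077
Normalizer over all consistent configurations: 0.05×0.89×0.77 + 0.66×0.89×0.23 + 0.36×0.11×0.77 + 0.75×0.11×0.23 = 0.218834
P(influenza | fever) = 0.154077/0.218834 ≈ 0.704

P(influenza | fever) ≈ 0.704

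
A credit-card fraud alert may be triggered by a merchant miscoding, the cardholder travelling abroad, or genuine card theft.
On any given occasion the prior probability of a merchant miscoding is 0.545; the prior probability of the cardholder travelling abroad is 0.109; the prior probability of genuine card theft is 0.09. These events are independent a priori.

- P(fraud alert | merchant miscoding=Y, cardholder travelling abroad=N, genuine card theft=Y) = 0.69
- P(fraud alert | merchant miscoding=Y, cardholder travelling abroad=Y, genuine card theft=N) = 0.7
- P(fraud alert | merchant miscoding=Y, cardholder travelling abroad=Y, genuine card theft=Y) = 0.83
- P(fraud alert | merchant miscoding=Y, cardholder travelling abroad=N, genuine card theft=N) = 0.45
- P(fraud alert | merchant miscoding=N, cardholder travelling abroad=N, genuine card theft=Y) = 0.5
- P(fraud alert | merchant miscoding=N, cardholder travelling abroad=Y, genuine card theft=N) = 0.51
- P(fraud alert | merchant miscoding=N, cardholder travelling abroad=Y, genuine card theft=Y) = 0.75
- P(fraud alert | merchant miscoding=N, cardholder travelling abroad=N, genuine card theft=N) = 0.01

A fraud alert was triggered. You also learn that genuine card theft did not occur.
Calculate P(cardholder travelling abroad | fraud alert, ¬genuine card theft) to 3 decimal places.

P(fraud alert | ¬genuine card theft) = 0.01*0.455*0.891 + 0.51*0.455*0.109 + 0.45*0.545*0.891 + 0.7*0.545*0.109 = 0.004054 + 0.025293 + 0.218518 + 0.041584 = 0.289449
Restricting to configurations with cardholder travelling abroad present: 0.025293 + 0.041584 = 0.066877.
So P(cardholder travelling abroad | fraud alert, ¬genuine card theft) = 0.066877/0.289449 ≈ 0.231.

P(cardholder travelling abroad | fraud alert, ¬genuine card theft) ≈ 0.231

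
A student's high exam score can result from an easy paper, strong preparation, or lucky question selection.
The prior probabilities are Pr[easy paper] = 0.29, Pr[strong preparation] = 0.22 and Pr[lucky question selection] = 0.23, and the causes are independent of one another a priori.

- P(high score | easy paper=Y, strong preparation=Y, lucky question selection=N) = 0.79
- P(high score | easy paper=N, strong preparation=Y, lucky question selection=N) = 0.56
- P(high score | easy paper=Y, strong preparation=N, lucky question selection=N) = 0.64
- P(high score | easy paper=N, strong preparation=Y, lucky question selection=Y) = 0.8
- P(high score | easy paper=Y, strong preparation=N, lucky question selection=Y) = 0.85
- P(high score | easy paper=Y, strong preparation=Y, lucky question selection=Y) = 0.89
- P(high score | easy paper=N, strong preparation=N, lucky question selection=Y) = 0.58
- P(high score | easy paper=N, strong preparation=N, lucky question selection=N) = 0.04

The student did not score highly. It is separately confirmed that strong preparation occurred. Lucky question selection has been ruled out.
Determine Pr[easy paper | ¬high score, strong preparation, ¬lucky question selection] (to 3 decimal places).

P(¬high score | strong preparation, ¬lucky question selection) = 0.44*0.71 + 0.21*0.29 = 0.312400 + 0.060900 = 0.373300
Of this, 0.060900 comes from 0.21*0.29 (the easy paper=true cases).
Hence the posterior is 0.060900/0.373300 ≈ 0.163.

Pr[easy paper | ¬high score, strong preparation, ¬lucky question selection] ≈ 0.163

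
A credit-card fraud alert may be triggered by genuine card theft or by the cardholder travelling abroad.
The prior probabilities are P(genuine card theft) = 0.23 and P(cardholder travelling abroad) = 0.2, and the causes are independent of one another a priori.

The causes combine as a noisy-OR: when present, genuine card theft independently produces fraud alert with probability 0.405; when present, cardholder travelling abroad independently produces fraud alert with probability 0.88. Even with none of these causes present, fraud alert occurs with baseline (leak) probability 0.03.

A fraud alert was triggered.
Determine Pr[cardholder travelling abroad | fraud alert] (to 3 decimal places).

Under noisy-OR, P(fraud alert | causes) = 1 − (1−0.03)·∏(1−qᵢ) over the active causes.
Sum P(fraud alert|·) weighted by the priors over the 4 (genuine card theft, cardholder travelling abroad) configurations:
  P(fraud alert) = 0.03·0.77·0.8 + 0.8836·0.77·0.2 + 0.42285·0.23·0.8 + 0.930742·0.23·0.2
        = 0.018480 + 0.136074 + 0.077804 + 0.042814 = 0.275172
Keeping only the cardholder travelling abroad-present terms gives 0.178888, so
  P(cardholder travelling abroad | fraud alert) = 0.178888 / 0.275172 ≈ 0.650

Pr[cardholder travelling abroad | fraud alert] ≈ 0.650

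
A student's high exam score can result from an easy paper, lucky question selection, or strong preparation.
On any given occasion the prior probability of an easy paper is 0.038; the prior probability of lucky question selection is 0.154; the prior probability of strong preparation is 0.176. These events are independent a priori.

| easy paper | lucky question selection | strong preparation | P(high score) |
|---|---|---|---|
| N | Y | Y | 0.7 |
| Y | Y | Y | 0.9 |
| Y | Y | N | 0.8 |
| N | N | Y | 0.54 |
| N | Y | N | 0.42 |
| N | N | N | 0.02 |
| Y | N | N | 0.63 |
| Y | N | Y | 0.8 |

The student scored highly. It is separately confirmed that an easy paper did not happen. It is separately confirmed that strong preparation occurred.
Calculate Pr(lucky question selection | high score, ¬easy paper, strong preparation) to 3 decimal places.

P(high score | ¬easy paper, strong preparation) = 0.54·0.846 + 0.7·0.154 = 0.456840 + 0.107800 = 0.564640
Restricting to configurations with lucky question selection present: 0.7·0.154 = 0.107800.
So P(lucky question selection | high score, ¬easy paper, strong preparation) = 0.107800/0.564640 ≈ 0.191.

Pr(lucky question selection | high score, ¬easy paper, strong preparation) ≈ 0.191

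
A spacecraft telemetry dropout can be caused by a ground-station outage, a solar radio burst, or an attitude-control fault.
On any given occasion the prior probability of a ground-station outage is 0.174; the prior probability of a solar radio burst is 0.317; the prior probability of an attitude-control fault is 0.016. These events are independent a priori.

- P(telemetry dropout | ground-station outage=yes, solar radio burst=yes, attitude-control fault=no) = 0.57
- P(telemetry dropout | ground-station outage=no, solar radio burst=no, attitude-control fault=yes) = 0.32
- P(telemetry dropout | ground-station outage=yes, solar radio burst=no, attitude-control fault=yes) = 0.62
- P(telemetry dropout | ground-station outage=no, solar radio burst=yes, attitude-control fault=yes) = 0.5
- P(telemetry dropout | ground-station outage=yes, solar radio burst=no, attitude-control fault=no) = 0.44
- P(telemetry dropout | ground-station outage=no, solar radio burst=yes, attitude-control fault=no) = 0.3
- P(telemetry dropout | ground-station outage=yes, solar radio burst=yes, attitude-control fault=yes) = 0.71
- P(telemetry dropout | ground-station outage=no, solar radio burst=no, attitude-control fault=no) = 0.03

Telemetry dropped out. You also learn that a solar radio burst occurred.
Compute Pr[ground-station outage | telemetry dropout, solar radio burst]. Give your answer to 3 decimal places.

Pr[ground-station outage | telemetry dropout, solar radio burst] ≈ 0.284

Sum P(telemetry dropout|·) weighted by the priors over the 4 (ground-station outage, attitude-control fault) configurations:
  P(telemetry dropout | solar radio burst) = 0.3·0.826·0.984 + 0.5·0.826·0.016 + 0.57·0.174·0.984 + 0.71·0.174·0.016
        = 0.243835 + 0.006608 + 0.097593 + 0.001977 = 0.350013
The terms with ground-station outage present sum to 0.099570, so
  P(ground-station outage | telemetry dropout, solar radio burst) = 0.099570 / 0.350013 ≈ 0.284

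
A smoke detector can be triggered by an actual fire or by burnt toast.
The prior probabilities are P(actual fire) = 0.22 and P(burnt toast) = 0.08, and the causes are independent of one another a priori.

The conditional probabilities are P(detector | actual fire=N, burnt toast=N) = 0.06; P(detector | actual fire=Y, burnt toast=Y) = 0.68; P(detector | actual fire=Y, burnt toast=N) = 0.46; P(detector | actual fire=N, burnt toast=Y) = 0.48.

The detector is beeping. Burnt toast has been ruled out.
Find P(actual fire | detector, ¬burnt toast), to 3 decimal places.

P(detector | ¬burnt toast) = 0.06*0.78 + 0.46*0.22 = 0.046800 + 0.101200 = 0.148000
Restricting to configurations with actual fire present: 0.46*0.22 = 0.101200.
Hence the posterior is 0.101200/0.148000 ≈ 0.684.

P(actual fire | detector, ¬burnt toast) ≈ 0.684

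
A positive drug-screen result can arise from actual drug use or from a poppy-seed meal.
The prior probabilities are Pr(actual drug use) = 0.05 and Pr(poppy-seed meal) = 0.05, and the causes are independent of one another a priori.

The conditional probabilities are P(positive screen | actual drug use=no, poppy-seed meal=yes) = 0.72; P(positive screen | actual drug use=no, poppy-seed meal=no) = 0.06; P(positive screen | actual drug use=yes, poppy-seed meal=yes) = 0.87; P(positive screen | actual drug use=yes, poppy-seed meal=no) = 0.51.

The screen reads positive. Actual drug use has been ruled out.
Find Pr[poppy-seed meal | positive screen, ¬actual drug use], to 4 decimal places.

P(positive screen | ¬actual drug use) = 0.06×0.95 + 0.72×0.05 = 0.057000 + 0.036000 = 0.093000
Of this, 0.036000 comes from 0.72×0.05 (the poppy-seed meal=true cases).
So P(poppy-seed meal | positive screen, ¬actual drug use) = 0.036000/0.093000 ≈ 0.3871.

Pr[poppy-seed meal | positive screen, ¬actual drug use] ≈ 0.3871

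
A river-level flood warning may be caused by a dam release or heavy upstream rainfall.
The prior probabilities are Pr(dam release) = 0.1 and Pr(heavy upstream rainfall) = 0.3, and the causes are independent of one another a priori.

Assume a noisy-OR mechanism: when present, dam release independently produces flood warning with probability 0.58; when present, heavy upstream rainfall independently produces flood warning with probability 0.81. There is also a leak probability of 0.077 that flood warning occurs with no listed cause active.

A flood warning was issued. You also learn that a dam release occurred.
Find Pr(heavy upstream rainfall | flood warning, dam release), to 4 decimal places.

Under noisy-OR, P(flood warning | causes) = 1 − (1−0.077)·∏(1−qᵢ) over the active causes.
P(flood warning | dam release) = 0.61234·0.7 + 0.926345·0.3 = 0.428638 + 0.277903 = 0.706541
Restricting to configurations with heavy upstream rainfall present: 0.926345·0.3 = 0.277903.
P(heavy upstream rainfall | flood warning, dam release) = 0.277903 / 0.706541 ≈ 0.3933

Pr(heavy upstream rainfall | flood warning, dam release) ≈ 0.3933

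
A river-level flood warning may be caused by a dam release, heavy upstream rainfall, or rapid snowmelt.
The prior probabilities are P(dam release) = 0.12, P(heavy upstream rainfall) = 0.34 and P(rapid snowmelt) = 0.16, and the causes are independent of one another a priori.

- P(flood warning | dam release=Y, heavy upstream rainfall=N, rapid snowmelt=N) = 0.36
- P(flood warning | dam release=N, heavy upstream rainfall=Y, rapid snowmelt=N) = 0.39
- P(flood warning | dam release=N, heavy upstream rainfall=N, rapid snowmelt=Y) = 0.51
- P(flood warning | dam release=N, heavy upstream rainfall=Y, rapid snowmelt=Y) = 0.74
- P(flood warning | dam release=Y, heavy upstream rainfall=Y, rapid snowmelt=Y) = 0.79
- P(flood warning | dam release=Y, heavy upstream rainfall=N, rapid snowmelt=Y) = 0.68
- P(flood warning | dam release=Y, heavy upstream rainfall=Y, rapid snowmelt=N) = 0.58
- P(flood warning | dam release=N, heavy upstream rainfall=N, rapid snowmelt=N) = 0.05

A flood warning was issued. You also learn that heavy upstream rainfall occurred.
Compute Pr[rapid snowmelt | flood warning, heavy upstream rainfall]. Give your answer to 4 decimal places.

Pr[rapid snowmelt | flood warning, heavy upstream rainfall] ≈ 0.2561

Weight on rapid snowmelt=true, given the evidence: 0.104192 + 0.015168 = 0.119360
The normalizing constant is 0.39·0.88·0.84 + 0.74·0.88·0.16 + 0.58·0.12·0.84 + 0.79·0.12·0.16 = 0.466112
Posterior = 0.119360 / 0.466112 ≈ 0.2561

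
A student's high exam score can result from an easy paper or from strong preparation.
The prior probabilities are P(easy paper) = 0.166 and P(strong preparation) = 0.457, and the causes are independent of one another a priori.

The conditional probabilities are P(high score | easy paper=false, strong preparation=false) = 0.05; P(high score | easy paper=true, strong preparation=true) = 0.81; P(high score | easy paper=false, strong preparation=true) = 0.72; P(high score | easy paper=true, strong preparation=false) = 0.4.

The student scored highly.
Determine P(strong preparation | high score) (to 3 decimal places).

Enumerate the 4 (easy paper, strong preparation) configurations and weight by the priors:
  P(high score) = 0.05·0.834·0.543 + 0.72·0.834·0.457 + 0.4·0.166·0.543 + 0.81·0.166·0.457
        = 0.022643 + 0.274419 + 0.036055 + 0.061448 = 0.394565
Configurations with strong preparation contribute 0.335867, so
  P(strong preparation | high score) = 0.335867 / 0.394565 ≈ 0.851

P(strong preparation | high score) ≈ 0.851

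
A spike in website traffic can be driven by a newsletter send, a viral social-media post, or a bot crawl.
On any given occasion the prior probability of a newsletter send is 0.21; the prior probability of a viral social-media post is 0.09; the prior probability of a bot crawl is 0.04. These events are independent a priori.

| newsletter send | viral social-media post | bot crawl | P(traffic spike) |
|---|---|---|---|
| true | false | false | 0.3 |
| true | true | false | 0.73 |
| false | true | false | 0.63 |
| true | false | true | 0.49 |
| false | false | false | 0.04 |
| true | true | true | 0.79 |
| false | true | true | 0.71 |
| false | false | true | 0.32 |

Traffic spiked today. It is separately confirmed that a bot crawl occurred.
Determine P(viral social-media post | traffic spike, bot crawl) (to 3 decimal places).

P(viral social-media post | traffic spike, bot crawl) ≈ 0.168

P(traffic spike | bot crawl) = 0.32×0.79×0.91 + 0.71×0.79×0.09 + 0.49×0.21×0.91 + 0.79×0.21×0.09 = 0.230048 + 0.050481 + 0.093639 + 0.014931 = 0.389099
Of this, 0.065412 comes from 0.050481 + 0.014931 (the viral social-media post=true cases).
P(viral social-media post | traffic spike, bot crawl) = 0.065412 / 0.389099 ≈ 0.168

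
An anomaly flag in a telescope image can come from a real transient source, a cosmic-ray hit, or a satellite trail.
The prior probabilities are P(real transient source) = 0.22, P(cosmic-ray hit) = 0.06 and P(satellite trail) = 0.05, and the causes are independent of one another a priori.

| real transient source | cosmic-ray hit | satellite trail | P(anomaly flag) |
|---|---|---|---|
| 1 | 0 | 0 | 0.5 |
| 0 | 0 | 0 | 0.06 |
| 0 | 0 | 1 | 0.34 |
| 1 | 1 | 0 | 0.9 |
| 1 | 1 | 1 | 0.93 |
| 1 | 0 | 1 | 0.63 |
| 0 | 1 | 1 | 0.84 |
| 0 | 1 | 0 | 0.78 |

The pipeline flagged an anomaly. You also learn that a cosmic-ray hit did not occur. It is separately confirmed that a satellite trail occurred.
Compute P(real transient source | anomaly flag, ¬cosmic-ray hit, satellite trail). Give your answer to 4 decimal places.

P(real transient source | anomaly flag, ¬cosmic-ray hit, satellite trail) ≈ 0.3432

For the numerator, keep only real transient source=true terms: 0.63·0.22 = 0.138600
The normalizing constant is 0.34·0.78 + 0.63·0.22 = 0.403800
Posterior = 0.138600 / 0.403800 ≈ 0.3432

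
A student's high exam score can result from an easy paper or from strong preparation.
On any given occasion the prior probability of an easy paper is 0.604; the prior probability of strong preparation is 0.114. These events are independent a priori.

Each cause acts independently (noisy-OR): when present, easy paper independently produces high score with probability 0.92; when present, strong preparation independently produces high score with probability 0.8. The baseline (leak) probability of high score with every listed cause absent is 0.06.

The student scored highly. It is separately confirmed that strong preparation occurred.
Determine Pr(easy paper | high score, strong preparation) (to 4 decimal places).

Pr(easy paper | high score, strong preparation) ≈ 0.6491

Under noisy-OR, P(high score | causes) = 1 − (1−0.06)·∏(1−qᵢ) over the active causes.
For the numerator, keep only easy paper=true terms: 0.98496·0.604 = 0.594916
Normalizer over all consistent configurations: 0.812·0.396 + 0.98496·0.604 = 0.916468
Posterior = 0.594916 / 0.916468 ≈ 0.6491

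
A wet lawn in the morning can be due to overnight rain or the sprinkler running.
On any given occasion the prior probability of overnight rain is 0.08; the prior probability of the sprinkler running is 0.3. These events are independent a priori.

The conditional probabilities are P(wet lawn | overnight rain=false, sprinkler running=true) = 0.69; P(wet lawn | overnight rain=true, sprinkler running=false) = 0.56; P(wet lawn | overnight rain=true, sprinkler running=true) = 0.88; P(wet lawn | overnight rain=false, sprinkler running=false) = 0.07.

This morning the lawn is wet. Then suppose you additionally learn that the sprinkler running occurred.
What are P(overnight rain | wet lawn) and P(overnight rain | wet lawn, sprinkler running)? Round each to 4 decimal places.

P(overnight rain | wet lawn) ≈ 0.1822; P(overnight rain | wet lawn, sprinkler running) ≈ 0.0998

By total probability over the 4 (overnight rain, sprinkler running) configurations:
  P(wet lawn) = 0.07×0.92×0.7 + 0.69×0.92×0.3 + 0.56×0.08×0.7 + 0.88×0.08×0.3
        = 0.045080 + 0.190440 + 0.031360 + 0.021120 = 0.288000
Configurations with overnight rain contribute 0.052480, so
  P(overnight rain | wet lawn) = 0.052480 / 0.288000 ≈ 0.1822

With the extra evidence:
Weight on overnight rain=true, given the evidence: 0.88·0.08 = 0.070400
Denominator P(wet lawn | sprinkler running): 0.69·0.92 + 0.88·0.08 = 0.705200
Posterior = 0.070400 / 0.705200 ≈ 0.0998
Conditioning on sprinkler running lowers the posterior on overnight rain: the classic explaining-away effect in a common-effect structure.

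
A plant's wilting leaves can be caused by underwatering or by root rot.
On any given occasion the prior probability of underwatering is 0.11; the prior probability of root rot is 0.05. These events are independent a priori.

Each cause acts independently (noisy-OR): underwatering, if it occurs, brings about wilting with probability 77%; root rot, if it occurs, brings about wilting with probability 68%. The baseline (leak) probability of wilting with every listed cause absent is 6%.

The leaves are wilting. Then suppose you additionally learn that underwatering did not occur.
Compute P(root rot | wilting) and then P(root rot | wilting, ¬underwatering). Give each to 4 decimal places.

P(root rot | wilting) ≈ 0.2146; P(root rot | wilting, ¬underwatering) ≈ 0.3802

Under noisy-OR, P(wilting | causes) = 1 − (1−0.06)·∏(1−qᵢ) over the active causes.
Numerator (weight on configurations with root rot): 0.031114 + 0.005119 = 0.036233
Denominator P(wilting): 0.06×0.89×0.95 + 0.6992×0.89×0.05 + 0.7838×0.11×0.95 + 0.930816×0.11×0.05 = 0.168870
P(root rot | wilting) = 0.036233/0.168870 ≈ 0.2146

Now condition on the additional information:
P(wilting | ¬underwatering) = 0.06*0.95 + 0.6992*0.05 = 0.057000 + 0.034960 = 0.091960
Restricting to configurations with root rot present: 0.6992*0.05 = 0.034960.
P(root rot | wilting, ¬underwatering) = 0.034960 / 0.091960 ≈ 0.3802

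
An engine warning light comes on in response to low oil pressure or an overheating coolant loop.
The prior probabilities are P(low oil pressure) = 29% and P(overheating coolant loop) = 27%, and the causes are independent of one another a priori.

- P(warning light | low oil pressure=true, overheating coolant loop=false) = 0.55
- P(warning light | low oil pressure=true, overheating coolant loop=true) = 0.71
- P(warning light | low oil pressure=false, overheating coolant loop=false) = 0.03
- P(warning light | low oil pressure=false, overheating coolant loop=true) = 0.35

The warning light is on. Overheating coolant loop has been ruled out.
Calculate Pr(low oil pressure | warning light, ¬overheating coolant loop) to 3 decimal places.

Pr(low oil pressure | warning light, ¬overheating coolant loop) ≈ 0.882

For the numerator, keep only low oil pressure=true terms: 0.55·0.29 = 0.159500
The normalizing constant is 0.03·0.71 + 0.55·0.29 = 0.180800
Posterior = 0.159500 / 0.180800 ≈ 0.882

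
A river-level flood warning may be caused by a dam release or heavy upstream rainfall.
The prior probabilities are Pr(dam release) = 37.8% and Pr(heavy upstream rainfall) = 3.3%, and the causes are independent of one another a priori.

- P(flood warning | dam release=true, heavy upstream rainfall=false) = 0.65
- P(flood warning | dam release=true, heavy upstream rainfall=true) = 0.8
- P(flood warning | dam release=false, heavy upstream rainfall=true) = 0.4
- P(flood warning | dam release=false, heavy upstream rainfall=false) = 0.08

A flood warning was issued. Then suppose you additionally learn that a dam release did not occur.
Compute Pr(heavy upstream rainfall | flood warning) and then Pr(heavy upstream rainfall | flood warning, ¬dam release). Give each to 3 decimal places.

P(flood warning) = 0.08×0.622×0.967 + 0.4×0.622×0.033 + 0.65×0.378×0.967 + 0.8×0.378×0.033 = 0.048118 + 0.008210 + 0.237592 + 0.009979 = 0.303899
Restricting to configurations with heavy upstream rainfall present: 0.008210 + 0.009979 = 0.018189.
Hence the posterior is 0.018189/0.303899 ≈ 0.060.

Now also conditioning on dam release≠true:
P(flood warning | ¬dam release) = 0.08*0.967 + 0.4*0.033 = 0.077360 + 0.013200 = 0.090560
Restricting to configurations with heavy upstream rainfall present: 0.4*0.033 = 0.013200.
Hence the posterior is 0.013200/0.090560 ≈ 0.146.

Pr(heavy upstream rainfall | flood warning) ≈ 0.060; Pr(heavy upstream rainfall | flood warning, ¬dam release) ≈ 0.146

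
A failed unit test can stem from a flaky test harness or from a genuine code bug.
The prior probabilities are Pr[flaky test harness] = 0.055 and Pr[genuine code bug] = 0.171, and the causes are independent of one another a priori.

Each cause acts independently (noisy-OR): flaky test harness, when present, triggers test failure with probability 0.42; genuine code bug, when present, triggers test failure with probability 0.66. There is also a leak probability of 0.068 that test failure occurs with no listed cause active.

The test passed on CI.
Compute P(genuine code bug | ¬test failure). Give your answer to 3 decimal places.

P(genuine code bug | ¬test failure) ≈ 0.066

Under noisy-OR, P(test failure | causes) = 1 − (1−0.068)·∏(1−qᵢ) over the active causes.
Sum P(¬test failure|·) weighted by the priors over the 4 (flaky test harness, genuine code bug) configurations:
  P(¬test failure) = 0.932·0.945·0.829 + 0.31688·0.945·0.171 + 0.54056·0.055·0.829 + 0.18379·0.055·0.171
        = 0.730133 + 0.051206 + 0.024647 + 0.001729 = 0.807715
Keeping only the genuine code bug-present terms gives 0.052935, so
  P(genuine code bug | ¬test failure) = 0.052935 / 0.807715 ≈ 0.066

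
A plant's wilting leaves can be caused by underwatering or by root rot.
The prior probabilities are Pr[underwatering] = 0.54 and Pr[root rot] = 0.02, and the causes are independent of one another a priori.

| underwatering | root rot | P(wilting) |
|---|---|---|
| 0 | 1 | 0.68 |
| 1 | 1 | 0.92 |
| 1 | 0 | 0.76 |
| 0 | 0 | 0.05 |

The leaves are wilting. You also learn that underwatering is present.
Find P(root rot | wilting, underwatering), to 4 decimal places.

Numerator (weight on configurations with root rot): 0.92×0.02 = 0.018400
Normalizer over all consistent configurations: 0.76×0.98 + 0.92×0.02 = 0.763200
P(root rot | wilting, underwatering) = 0.018400/0.763200 ≈ 0.0241

P(root rot | wilting, underwatering) ≈ 0.0241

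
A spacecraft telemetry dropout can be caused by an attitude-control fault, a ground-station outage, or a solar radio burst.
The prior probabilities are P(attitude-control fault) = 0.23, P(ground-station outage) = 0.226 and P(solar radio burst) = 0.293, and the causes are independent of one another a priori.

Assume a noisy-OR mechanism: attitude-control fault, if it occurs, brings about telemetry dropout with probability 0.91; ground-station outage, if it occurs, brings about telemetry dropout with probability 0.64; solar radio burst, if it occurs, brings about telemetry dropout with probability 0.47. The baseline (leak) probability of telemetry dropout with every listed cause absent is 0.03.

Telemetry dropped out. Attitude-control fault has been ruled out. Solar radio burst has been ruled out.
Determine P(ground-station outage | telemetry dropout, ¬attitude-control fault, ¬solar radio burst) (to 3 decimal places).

Under noisy-OR, P(telemetry dropout | causes) = 1 − (1−0.03)·∏(1−qᵢ) over the active causes.
P(telemetry dropout | ¬attitude-control fault, ¬solar radio burst) = 0.03*0.774 + 0.6508*0.226 = 0.023220 + 0.147081 = 0.170301
Restricting to configurations with ground-station outage present: 0.6508*0.226 = 0.147081.
So P(ground-station outage | telemetry dropout, ¬attitude-control fault, ¬solar radio burst) = 0.147081/0.170301 ≈ 0.864.

P(ground-station outage | telemetry dropout, ¬attitude-control fault, ¬solar radio burst) ≈ 0.864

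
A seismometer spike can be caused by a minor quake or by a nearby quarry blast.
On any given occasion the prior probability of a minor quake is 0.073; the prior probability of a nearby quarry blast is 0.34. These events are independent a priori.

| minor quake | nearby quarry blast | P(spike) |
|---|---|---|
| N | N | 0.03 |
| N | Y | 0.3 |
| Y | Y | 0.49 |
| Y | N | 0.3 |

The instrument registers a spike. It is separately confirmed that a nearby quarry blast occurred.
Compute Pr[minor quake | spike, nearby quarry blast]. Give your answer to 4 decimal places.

Enumerate both values of minor quake and weight by the priors:
  P(spike | nearby quarry blast) = 0.3×0.927 + 0.49×0.073
        = 0.278100 + 0.035770 = 0.313870
Keeping only the minor quake-present terms gives 0.035770, so
  P(minor quake | spike, nearby quarry blast) = 0.035770 / 0.313870 ≈ 0.1140

Pr[minor quake | spike, nearby quarry blast] ≈ 0.1140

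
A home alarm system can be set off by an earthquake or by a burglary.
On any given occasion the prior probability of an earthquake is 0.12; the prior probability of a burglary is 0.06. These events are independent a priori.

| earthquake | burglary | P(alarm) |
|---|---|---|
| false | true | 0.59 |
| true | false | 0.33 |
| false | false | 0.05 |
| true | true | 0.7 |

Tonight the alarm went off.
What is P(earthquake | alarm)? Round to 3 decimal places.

P(earthquake | alarm) ≈ 0.368

P(alarm) = 0.05×0.88×0.94 + 0.59×0.88×0.06 + 0.33×0.12×0.94 + 0.7×0.12×0.06 = 0.041360 + 0.031152 + 0.037224 + 0.005040 = 0.114776
Of this, 0.042264 comes from 0.037224 + 0.005040 (the earthquake=true cases).
So P(earthquake | alarm) = 0.042264/0.114776 ≈ 0.368.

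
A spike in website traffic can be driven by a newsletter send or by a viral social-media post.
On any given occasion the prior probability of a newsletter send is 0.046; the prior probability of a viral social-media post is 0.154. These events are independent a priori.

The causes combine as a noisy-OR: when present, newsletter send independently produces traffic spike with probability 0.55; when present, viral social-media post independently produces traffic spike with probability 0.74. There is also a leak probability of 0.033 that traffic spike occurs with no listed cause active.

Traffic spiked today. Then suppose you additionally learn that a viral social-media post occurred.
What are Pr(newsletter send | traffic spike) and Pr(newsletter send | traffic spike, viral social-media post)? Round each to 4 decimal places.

Under noisy-OR, P(traffic spike | causes) = 1 − (1−0.033)·∏(1−qᵢ) over the active causes.
By total probability over the 4 (newsletter send, viral social-media post) configurations:
  P(traffic spike) = 0.033·0.954·0.846 + 0.74858·0.954·0.154 + 0.56485·0.046·0.846 + 0.886861·0.046·0.154
        = 0.026634 + 0.109978 + 0.021982 + 0.006283 = 0.164877
Configurations with newsletter send contribute 0.028265, so
  P(newsletter send | traffic spike) = 0.028265 / 0.164877 ≈ 0.1714

Now also conditioning on viral social-media post=true:
Weight on newsletter send=true, given the evidence: 0.886861*0.046 = 0.040796
Denominator P(traffic spike | viral social-media post): 0.74858*0.954 + 0.886861*0.046 = 0.754941
Posterior = 0.040796 / 0.754941 ≈ 0.0540
The drop from 0.1714 to 0.0540 is the explaining-away (discounting) effect.

Pr(newsletter send | traffic spike) ≈ 0.1714; Pr(newsletter send | traffic spike, viral social-media post) ≈ 0.0540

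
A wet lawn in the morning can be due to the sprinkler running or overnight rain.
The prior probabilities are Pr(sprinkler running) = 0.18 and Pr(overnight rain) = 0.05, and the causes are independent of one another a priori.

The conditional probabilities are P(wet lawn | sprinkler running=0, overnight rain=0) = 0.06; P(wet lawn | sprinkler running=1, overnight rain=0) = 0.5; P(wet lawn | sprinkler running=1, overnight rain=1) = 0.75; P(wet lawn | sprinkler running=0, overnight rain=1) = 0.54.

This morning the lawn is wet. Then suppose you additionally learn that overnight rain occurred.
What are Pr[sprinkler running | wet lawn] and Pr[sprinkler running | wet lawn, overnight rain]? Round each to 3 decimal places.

For the numerator, keep only sprinkler running=true terms: 0.085500 + 0.006750 = 0.092250
Denominator P(wet lawn): 0.06*0.82*0.95 + 0.54*0.82*0.05 + 0.5*0.18*0.95 + 0.75*0.18*0.05 = 0.161130
Posterior = 0.092250 / 0.161130 ≈ 0.573

Now condition on the additional information:
Sum P(wet lawn|·) weighted by the priors over both values of sprinkler running:
  P(wet lawn | overnight rain) = 0.54*0.82 + 0.75*0.18
        = 0.442800 + 0.135000 = 0.577800
Keeping only the sprinkler running-present terms gives 0.135000, so
  P(sprinkler running | wet lawn, overnight rain) = 0.135000 / 0.577800 ≈ 0.234

Pr[sprinkler running | wet lawn] ≈ 0.573; Pr[sprinkler running | wet lawn, overnight rain] ≈ 0.234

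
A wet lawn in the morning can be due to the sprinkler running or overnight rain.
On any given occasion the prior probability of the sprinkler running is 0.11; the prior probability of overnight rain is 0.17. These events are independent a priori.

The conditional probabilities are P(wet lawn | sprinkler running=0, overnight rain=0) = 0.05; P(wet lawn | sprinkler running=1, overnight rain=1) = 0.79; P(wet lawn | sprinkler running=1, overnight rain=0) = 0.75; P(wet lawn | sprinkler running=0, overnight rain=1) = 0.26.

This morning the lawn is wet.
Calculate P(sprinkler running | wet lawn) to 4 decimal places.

P(sprinkler running | wet lawn) ≈ 0.5219

P(wet lawn) = 0.05·0.89·0.83 + 0.26·0.89·0.17 + 0.75·0.11·0.83 + 0.79·0.11·0.17 = 0.036935 + 0.039338 + 0.068475 + 0.014773 = 0.159521
The sprinkler running-present share is 0.068475 + 0.014773 = 0.083248.
So P(sprinkler running | wet lawn) = 0.083248/0.159521 ≈ 0.5219.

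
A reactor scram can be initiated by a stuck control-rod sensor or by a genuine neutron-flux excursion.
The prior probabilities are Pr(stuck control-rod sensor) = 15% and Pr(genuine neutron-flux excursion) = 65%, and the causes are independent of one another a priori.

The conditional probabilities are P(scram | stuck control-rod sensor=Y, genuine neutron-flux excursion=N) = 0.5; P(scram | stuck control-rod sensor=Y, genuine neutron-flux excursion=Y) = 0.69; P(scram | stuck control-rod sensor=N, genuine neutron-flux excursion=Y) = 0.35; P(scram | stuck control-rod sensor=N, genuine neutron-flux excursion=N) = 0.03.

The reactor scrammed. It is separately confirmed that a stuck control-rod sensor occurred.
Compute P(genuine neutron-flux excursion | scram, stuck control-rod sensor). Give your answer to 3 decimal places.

P(scram | stuck control-rod sensor) = 0.5*0.35 + 0.69*0.65 = 0.175000 + 0.448500 = 0.623500
Restricting to configurations with genuine neutron-flux excursion present: 0.69*0.65 = 0.448500.
P(genuine neutron-flux excursion | scram, stuck control-rod sensor) = 0.448500 / 0.623500 ≈ 0.719

P(genuine neutron-flux excursion | scram, stuck control-rod sensor) ≈ 0.719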